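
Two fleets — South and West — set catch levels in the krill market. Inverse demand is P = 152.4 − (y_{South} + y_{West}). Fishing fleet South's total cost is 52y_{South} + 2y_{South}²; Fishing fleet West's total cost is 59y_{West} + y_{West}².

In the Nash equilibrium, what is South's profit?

Fishing fleet South's profit: π = y_{South}(152.4 − (y_{South} + y_{West})) − 52y_{South} − 2y_{South}².
∂π/∂y_{South} = 100.4 − 6y_{South} − y_{West} = 0, so y_{South} = 251/15 − (1/6)y_{West}.
For West: ∂π/∂y_{West} = 93.4 − 4y_{West} − y_{South} = 0 ⇒ y_{West} = 23.35 − 0.25y_{South}.
Plugging y_{West} into South's best response: y_{South} = 251/15 − (1/6)(23.35 − 0.25y_{South}) ⇒ (23/24)y_{South} = 1541/120, so y_{South} = 13.4.
Then y_{West} = 23.35 − 0.25·13.4 = 20.
Price P = 152.4 − 33.4 = 119.
South's profit: (119 − 52)·13.4 − 2(13.4)² = 538.68.

538.68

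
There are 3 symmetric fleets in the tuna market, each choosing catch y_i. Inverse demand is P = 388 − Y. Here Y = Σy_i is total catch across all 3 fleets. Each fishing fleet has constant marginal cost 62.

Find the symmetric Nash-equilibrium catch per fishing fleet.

A representative fishing fleet's profit is π_i = y_i(388 − Y) − 62y_i, with Y = y_i + Σ_{j≠i} y_j.
First-order condition: 326 − 2y_i − Σ_{j≠i} y_j = 0.
With identical fishing fleets, set every y_j = y: then 326 − 2y − 2y = 0, i.e. y = 326/4 = 81.5.

81.5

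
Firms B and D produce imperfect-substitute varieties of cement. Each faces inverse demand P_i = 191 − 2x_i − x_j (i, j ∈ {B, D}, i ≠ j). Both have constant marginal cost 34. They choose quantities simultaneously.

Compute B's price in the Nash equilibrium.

96.8

Firm B's profit: π = x_B(191 − 2x_B − x_D) − 34x_B.
∂π/∂x_B = 157 − 4x_B − x_D = 0 ⇒ x_B = 39.25 − 0.25x_D.
By symmetry x_D = x_B; substituting into the reaction function, 1.25x_B = 39.25 and x_B = 31.4.
P_B = 191 − 2·31.4 − 31.4 = 96.8.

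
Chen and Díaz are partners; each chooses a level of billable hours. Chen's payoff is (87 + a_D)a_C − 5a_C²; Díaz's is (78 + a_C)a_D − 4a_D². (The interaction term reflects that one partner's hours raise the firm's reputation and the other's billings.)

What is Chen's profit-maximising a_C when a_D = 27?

Expanding Chen's payoff: 87a_C + a_Da_C − 5a_C².
∂π/∂a_C = 87 + a_D − 10a_C = 0, so a_C = 8.7 + 0.1a_D.
At a_D = 27: a_C = 8.7 + 0.1·27 = 11.4.

11.4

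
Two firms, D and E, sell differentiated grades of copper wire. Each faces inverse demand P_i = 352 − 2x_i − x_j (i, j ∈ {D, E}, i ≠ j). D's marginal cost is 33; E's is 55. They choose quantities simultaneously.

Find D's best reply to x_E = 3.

79

Firm D's profit: π = x_D(352 − 2x_D − x_E) − 33x_D.
∂π/∂x_D = 319 − 4x_D − x_E = 0 ⇒ x_D = 79.75 − 0.25x_E.
At x_E = 3: x_D = 79.75 − 0.25·3 = 79.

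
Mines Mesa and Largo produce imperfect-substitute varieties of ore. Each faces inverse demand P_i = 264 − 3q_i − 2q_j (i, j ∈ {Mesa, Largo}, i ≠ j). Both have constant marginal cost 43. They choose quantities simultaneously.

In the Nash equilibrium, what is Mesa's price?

Mine Mesa's profit: π = q_{Mesa}(264 − 3q_{Mesa} − 2q_{Largo}) − 43q_{Mesa}.
∂π/∂q_{Mesa} = 221 − 6q_{Mesa} − 2q_{Largo} = 0 ⇒ q_{Mesa} = 221/6 − (1/3)q_{Largo}.
The game is symmetric, so in equilibrium q_{Largo} = q_{Mesa}: the reaction function gives (4/3)q_{Mesa} = 221/6, hence q_{Mesa} = 27.625.
P_{Mesa} = 264 − 3·27.625 − 2·27.625 = 125.875.

125.875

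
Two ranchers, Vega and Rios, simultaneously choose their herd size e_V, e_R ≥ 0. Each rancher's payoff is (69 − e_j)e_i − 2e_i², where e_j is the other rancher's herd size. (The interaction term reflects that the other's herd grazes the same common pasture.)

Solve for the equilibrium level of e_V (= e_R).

Vega's payoff is (69 − e_R)e_V − 2e_V².
∂π/∂e_V = 69 − e_R − 4e_V = 0, so e_V = 17.25 − 0.25e_R.
The game is symmetric, so in equilibrium e_R = e_V: the reaction function gives 1.25e_V = 17.25, hence e_V = 13.8.

13.8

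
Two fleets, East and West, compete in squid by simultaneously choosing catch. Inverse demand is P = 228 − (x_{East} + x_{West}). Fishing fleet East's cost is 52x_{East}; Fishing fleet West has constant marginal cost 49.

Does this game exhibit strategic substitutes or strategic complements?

strategic substitutes

Fishing fleet East's profit: π = x_{East}(228 − (x_{East} + x_{West})) − 52x_{East}.
∂π/∂x_{East} = 176 − 2x_{East} − x_{West} = 0, so x_{East} = 88 − 0.5x_{West}.
The best-response slope dx_{East}/dx_{West} = −0.5 < 0: the reaction function is downward-sloping, so the choices are strategic substitutes.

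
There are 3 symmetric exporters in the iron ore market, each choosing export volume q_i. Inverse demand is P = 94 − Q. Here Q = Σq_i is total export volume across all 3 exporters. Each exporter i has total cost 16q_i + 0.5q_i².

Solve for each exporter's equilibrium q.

A representative exporter's profit is π_i = q_i(94 − Q) − 16q_i − 0.5q_i², with Q = q_i + Σ_{j≠i} q_j.
First-order condition: 78 − 3q_i − Σ_{j≠i} q_j = 0.
In a symmetric equilibrium every exporter chooses the same q, so Σ_{j≠i} q_j = 2q. The condition becomes 78 − 5q = 0, giving q = 78/5 = 15.6.

15.6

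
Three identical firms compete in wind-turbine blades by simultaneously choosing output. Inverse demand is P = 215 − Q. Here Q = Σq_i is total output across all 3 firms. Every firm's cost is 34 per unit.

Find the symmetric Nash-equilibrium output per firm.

A representative firm's profit is π_i = q_i(215 − Q) − 34q_i, with Q = q_i + Σ_{j≠i} q_j.
First-order condition: 181 − 2q_i − Σ_{j≠i} q_j = 0.
Imposing symmetry (q_j = q for all j) turns Σ_{j≠i} q_j into 2q, so 181 = 4q and q = 45.25.

45.25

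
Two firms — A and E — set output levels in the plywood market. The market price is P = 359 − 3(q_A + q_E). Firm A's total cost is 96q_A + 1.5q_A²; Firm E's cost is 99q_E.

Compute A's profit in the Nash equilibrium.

1415.12

Firm A's profit: π = q_A(359 − 3(q_A + q_E)) − 96q_A − 1.5q_A².
∂π/∂q_A = 263 − 9q_A − 3q_E = 0, so q_A = 263/9 − (1/3)q_E.
For E: ∂π/∂q_E = 260 − 6q_E − 3q_A = 0 ⇒ q_E = 130/3 − 0.5q_A.
Plugging q_E into A's best response: q_A = 263/9 − (1/3)(130/3 − 0.5q_A) ⇒ (5/6)q_A = 133/9, so q_A = 266/15.
Then q_E = 130/3 − 0.5·(266/15) = 517/15.
Price P = 359 − 3·52.2 = 202.4.
A's profit: (202.4 − 96)·(266/15) − 1.5(266/15)² = 1415.12.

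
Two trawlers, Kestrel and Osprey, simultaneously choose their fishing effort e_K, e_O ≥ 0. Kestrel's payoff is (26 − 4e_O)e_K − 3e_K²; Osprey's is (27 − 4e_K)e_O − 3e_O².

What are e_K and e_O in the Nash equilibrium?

2.4, 2.9

Expanding Kestrel's payoff: 26e_K − 4e_Oe_K − 3e_K².
∂π/∂e_K = 26 − 4e_O − 6e_K = 0, so e_K = 13/3 − (2/3)e_O.
Likewise for Osprey: e_O = 4.5 − (2/3)e_K.
Plugging e_O into Kestrel's best response: e_K = 13/3 − (2/3)(4.5 − (2/3)e_K) ⇒ (5/9)e_K = 4/3, so e_K = 2.4.
Then e_O = 4.5 − (2/3)·2.4 = 2.9.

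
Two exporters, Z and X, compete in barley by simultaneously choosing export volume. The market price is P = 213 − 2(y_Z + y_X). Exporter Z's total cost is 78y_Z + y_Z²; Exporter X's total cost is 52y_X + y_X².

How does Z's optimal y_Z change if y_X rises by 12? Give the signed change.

-4

Exporter Z's profit: π = y_Z(213 − 2(y_Z + y_X)) − 78y_Z − y_Z².
∂π/∂y_Z = 135 − 6y_Z − 2y_X = 0, so y_Z = 22.5 − (1/3)y_X.
The reaction-function slope is −1/3, so a 12-unit rise in y_X moves y_Z by −1/3 × 12 = −4. Z's best response falls — the actions are strategic substitutes.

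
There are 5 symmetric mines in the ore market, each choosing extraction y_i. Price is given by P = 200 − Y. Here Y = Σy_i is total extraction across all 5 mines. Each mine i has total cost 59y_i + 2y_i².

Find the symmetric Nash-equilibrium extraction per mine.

14.1

A representative mine's profit is π_i = y_i(200 − Y) − 59y_i − 2y_i², with Y = y_i + Σ_{j≠i} y_j.
First-order condition: 141 − 6y_i − Σ_{j≠i} y_j = 0.
Imposing symmetry (y_j = y for all j) turns Σ_{j≠i} y_j into 4y, so 141 = 10y and y = 14.1.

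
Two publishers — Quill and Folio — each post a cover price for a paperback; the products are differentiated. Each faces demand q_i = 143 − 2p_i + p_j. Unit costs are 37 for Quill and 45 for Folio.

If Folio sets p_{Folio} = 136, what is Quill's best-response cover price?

88.25

Quill's profit: π = (p_{Quill} − 37)(143 − 2p_{Quill} + p_{Folio}).
∂π/∂p_{Quill} = 217 − 4p_{Quill} + p_{Folio} = 0 ⇒ p_{Quill} = 54.25 + 0.25p_{Folio}.
At p_{Folio} = 136: p_{Quill} = 54.25 + 0.25·136 = 88.25.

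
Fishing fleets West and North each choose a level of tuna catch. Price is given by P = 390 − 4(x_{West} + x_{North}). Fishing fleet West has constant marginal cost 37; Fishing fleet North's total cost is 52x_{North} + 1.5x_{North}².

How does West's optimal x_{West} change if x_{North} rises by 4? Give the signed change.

Fishing fleet West's profit: π = x_{West}(390 − 4(x_{West} + x_{North})) − 37x_{West}.
∂π/∂x_{West} = 353 − 8x_{West} − 4x_{North} = 0, so x_{West} = 44.125 − 0.5x_{North}.
The reaction-function slope is −0.5, so a 4-unit rise in x_{North} moves x_{West} by −0.5 × 4 = −2. West's best response falls — the actions are strategic substitutes.

-2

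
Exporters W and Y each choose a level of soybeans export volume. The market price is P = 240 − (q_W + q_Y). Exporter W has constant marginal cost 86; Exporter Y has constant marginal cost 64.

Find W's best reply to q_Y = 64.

Exporter W's profit: π = q_W(240 − (q_W + q_Y)) − 86q_W.
∂π/∂q_W = 154 − 2q_W − q_Y = 0, so q_W = 77 − 0.5q_Y.
At q_Y = 64: q_W = 77 − 0.5·64 = 45.

45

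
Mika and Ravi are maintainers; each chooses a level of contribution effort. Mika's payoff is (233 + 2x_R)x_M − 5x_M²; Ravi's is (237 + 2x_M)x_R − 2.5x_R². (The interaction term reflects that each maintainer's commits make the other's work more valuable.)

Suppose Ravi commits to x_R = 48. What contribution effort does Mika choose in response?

Expanding Mika's payoff: 233x_M + 2x_Rx_M − 5x_M².
∂π/∂x_M = 233 + 2x_R − 10x_M = 0, so x_M = 23.3 + 0.2x_R.
At x_R = 48: x_M = 23.3 + 0.2·48 = 32.9.

32.9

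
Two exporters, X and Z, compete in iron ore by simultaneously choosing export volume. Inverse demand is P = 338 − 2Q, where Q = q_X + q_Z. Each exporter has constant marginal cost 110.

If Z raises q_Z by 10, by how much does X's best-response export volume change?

Exporter X's profit: π = q_X(338 − 2(q_X + q_Z)) − 110q_X.
∂π/∂q_X = 228 − 4q_X − 2q_Z = 0, so q_X = 57 − 0.5q_Z.
The reaction-function slope is −0.5, so a 10-unit rise in q_Z moves q_X by −0.5 × 10 = −5. X's best response falls — the actions are strategic substitutes.

-5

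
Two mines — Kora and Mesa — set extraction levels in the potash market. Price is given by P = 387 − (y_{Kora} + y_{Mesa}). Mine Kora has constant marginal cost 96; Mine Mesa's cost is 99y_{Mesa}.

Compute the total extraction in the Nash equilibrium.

193

Mine Kora's profit: π = y_{Kora}(387 − (y_{Kora} + y_{Mesa})) − 96y_{Kora}.
∂π/∂y_{Kora} = 291 − 2y_{Kora} − y_{Mesa} = 0, so y_{Kora} = 145.5 − 0.5y_{Mesa}.
By the same steps for Mesa: y_{Mesa} = 144 − 0.5y_{Kora}.
Substituting the second reaction function into the first: y_{Kora} = 145.5 − 0.5(144 − 0.5y_{Kora}), which gives 0.75y_{Kora} = 73.5 ⇒ y_{Kora} = 98.
Then y_{Mesa} = 144 − 0.5·98 = 95.
Total extraction: 98 + 95 = 193.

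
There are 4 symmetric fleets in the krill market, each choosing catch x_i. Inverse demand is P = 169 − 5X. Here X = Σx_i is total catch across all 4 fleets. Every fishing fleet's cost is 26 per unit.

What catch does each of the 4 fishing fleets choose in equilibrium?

5.72

A representative fishing fleet's profit is π_i = x_i(169 − 5X) − 26x_i, with X = x_i + Σ_{j≠i} x_j.
First-order condition: 143 − 10x_i − 5Σ_{j≠i} x_j = 0.
With identical fishing fleets, set every x_j = x: then 143 − 10x − 15x = 0, i.e. x = 143/25 = 5.72.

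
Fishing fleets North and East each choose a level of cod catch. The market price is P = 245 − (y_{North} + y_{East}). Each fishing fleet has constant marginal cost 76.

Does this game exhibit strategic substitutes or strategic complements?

strategic substitutes

Fishing fleet North's profit: π = y_{North}(245 − (y_{North} + y_{East})) − 76y_{North}.
∂π/∂y_{North} = 169 − 2y_{North} − y_{East} = 0, so y_{North} = 84.5 − 0.5y_{East}.
The best-response slope dy_{North}/dy_{East} = −0.5 < 0: the reaction function is downward-sloping, so the choices are strategic substitutes.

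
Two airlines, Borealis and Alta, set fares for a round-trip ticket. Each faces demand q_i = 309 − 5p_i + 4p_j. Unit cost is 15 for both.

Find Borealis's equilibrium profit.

12005

Borealis's profit: π = (p_{Borealis} − 15)(309 − 5p_{Borealis} + 4p_{Alta}).
∂π/∂p_{Borealis} = 384 − 10p_{Borealis} + 4p_{Alta} = 0 ⇒ p_{Borealis} = 38.4 + 0.4p_{Alta}.
By symmetry p_{Alta} = p_{Borealis}; substituting into the reaction function, 0.6p_{Borealis} = 38.4 and p_{Borealis} = 64.
q_{Borealis} = 309 − 5·64 + 4·64 = 245.
Profit = (64 − 15)·245 = 12005.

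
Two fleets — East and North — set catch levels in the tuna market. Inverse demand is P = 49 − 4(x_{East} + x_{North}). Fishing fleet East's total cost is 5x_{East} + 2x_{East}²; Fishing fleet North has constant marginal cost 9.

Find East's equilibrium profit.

Fishing fleet East's profit: π = x_{East}(49 − 4(x_{East} + x_{North})) − 5x_{East} − 2x_{East}².
∂π/∂x_{East} = 44 − 12x_{East} − 4x_{North} = 0, so x_{East} = 11/3 − (1/3)x_{North}.
For North: ∂π/∂x_{North} = 40 − 8x_{North} − 4x_{East} = 0 ⇒ x_{North} = 5 − 0.5x_{East}.
Solving the two reaction functions simultaneously: (1 − (−1/3)(−0.5))x_{East} = 11/3 − (1/3)·5, so (5/6)x_{East} = 2 and x_{East} = 2.4.
Then x_{North} = 5 − 0.5·2.4 = 3.8.
Price P = 49 − 4·6.2 = 24.2.
East's profit: (24.2 − 5)·2.4 − 2(2.4)² = 34.56.

34.56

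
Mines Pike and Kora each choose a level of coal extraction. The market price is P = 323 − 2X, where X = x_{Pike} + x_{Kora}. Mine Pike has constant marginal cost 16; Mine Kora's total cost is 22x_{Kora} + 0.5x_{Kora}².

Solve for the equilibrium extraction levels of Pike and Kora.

Mine Pike's profit: π = x_{Pike}(323 − 2(x_{Pike} + x_{Kora})) − 16x_{Pike}.
∂π/∂x_{Pike} = 307 − 4x_{Pike} − 2x_{Kora} = 0, so x_{Pike} = 76.75 − 0.5x_{Kora}.
For Kora: ∂π/∂x_{Kora} = 301 − 5x_{Kora} − 2x_{Pike} = 0 ⇒ x_{Kora} = 60.2 − 0.4x_{Pike}.
Solving the two reaction functions simultaneously: (1 − (−0.5)(−0.4))x_{Pike} = 76.75 − 0.5·60.2, so 0.8x_{Pike} = 46.65 and x_{Pike} = 58.3125.
Then x_{Kora} = 60.2 − 0.4·58.3125 = 36.875.

58.3125, 36.875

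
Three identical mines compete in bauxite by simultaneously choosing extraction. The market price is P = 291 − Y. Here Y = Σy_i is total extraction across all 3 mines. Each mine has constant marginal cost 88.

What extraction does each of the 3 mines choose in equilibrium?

A representative mine's profit is π_i = y_i(291 − Y) − 88y_i, with Y = y_i + Σ_{j≠i} y_j.
First-order condition: 203 − 2y_i − Σ_{j≠i} y_j = 0.
In a symmetric equilibrium every mine chooses the same y, so Σ_{j≠i} y_j = 2y. The condition becomes 203 − 4y = 0, giving y = 203/4 = 50.75.

50.75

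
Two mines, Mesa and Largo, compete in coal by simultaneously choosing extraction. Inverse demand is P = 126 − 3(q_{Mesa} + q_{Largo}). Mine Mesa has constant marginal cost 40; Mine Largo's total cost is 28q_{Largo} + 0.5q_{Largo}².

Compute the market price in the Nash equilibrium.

Mine Mesa's profit: π = q_{Mesa}(126 − 3(q_{Mesa} + q_{Largo})) − 40q_{Mesa}.
∂π/∂q_{Mesa} = 86 − 6q_{Mesa} − 3q_{Largo} = 0, so q_{Mesa} = 43/3 − 0.5q_{Largo}.
For Largo: ∂π/∂q_{Largo} = 98 − 7q_{Largo} − 3q_{Mesa} = 0 ⇒ q_{Largo} = 14 − (3/7)q_{Mesa}.
Solving the two reaction functions simultaneously: (1 − (−0.5)(−3/7))q_{Mesa} = 43/3 − 0.5·14, so (11/14)q_{Mesa} = 22/3 and q_{Mesa} = 28/3.
Then q_{Largo} = 14 − (3/7)·(28/3) = 10.
Equilibrium price: P = 126 − 3·(58/3) = 68.

68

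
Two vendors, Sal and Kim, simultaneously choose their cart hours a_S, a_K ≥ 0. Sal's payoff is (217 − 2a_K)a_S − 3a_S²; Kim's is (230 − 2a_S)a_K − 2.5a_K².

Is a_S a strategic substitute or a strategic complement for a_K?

strategic substitutes

Expanding Sal's payoff: 217a_S − 2a_Ka_S − 3a_S².
∂π/∂a_S = 217 − 2a_K − 6a_S = 0, so a_S = 217/6 − (1/3)a_K.
The best-response slope da_S/da_K = −1/3 < 0: the reaction function is downward-sloping, so the choices are strategic substitutes.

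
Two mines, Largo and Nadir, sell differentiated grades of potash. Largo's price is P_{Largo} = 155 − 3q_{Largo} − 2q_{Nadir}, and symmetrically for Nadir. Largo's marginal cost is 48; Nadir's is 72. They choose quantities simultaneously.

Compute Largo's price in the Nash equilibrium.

92.625

Mine Largo's profit: π = q_{Largo}(155 − 3q_{Largo} − 2q_{Nadir}) − 48q_{Largo}.
∂π/∂q_{Largo} = 107 − 6q_{Largo} − 2q_{Nadir} = 0 ⇒ q_{Largo} = 107/6 − (1/3)q_{Nadir}.
Similarly q_{Nadir} = 83/6 − (1/3)q_{Largo}.
Plugging q_{Nadir} into Largo's best response: q_{Largo} = 107/6 − (1/3)(83/6 − (1/3)q_{Largo}) ⇒ (8/9)q_{Largo} = 119/9, so q_{Largo} = 14.875.
Then q_{Nadir} = 83/6 − (1/3)·14.875 = 8.875.
P_{Largo} = 155 − 3·14.875 − 2·8.875 = 92.625.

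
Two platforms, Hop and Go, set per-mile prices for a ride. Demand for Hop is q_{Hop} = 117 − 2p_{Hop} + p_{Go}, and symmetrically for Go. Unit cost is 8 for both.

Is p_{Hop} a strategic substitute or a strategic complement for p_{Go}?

Hop's profit: π = (p_{Hop} − 8)(117 − 2p_{Hop} + p_{Go}).
∂π/∂p_{Hop} = 133 − 4p_{Hop} + p_{Go} = 0 ⇒ p_{Hop} = 33.25 + 0.25p_{Go}.
The best-response slope dp_{Hop}/dp_{Go} = 0.25 > 0: the reaction function is upward-sloping, so the choices are strategic complements.

strategic complements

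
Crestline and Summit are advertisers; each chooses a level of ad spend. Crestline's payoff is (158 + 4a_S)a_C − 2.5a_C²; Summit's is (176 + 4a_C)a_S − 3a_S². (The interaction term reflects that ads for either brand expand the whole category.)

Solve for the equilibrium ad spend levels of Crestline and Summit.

Expanding Crestline's payoff: 158a_C + 4a_Sa_C − 2.5a_C².
∂π/∂a_C = 158 + 4a_S − 5a_C = 0, so a_C = 31.6 + 0.8a_S.
Likewise for Summit: a_S = 88/3 + (2/3)a_C.
Solving the two reaction functions simultaneously: (1 − (0.8)(2/3))a_C = 31.6 + 0.8·(88/3), so (7/15)a_C = 826/15 and a_C = 118.
Then a_S = 88/3 + (2/3)·118 = 108.

118, 108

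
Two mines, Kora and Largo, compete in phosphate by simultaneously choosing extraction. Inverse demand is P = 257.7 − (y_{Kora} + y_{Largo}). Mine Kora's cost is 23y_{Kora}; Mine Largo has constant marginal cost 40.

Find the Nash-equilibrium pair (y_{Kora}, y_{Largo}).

Mine Kora's profit: π = y_{Kora}(257.7 − (y_{Kora} + y_{Largo})) − 23y_{Kora}.
∂π/∂y_{Kora} = 234.7 − 2y_{Kora} − y_{Largo} = 0, so y_{Kora} = 117.35 − 0.5y_{Largo}.
By the same steps for Largo: y_{Largo} = 108.85 − 0.5y_{Kora}.
Solving the two reaction functions simultaneously: (1 − (−0.5)(−0.5))y_{Kora} = 117.35 − 0.5·108.85, so 0.75y_{Kora} = 62.925 and y_{Kora} = 83.9.
Then y_{Largo} = 108.85 − 0.5·83.9 = 66.9.

83.9, 66.9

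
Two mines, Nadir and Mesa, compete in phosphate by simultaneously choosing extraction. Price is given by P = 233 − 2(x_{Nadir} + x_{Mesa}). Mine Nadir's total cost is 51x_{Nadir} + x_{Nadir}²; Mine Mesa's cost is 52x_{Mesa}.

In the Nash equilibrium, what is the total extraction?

54.4

Mine Nadir's profit: π = x_{Nadir}(233 − 2(x_{Nadir} + x_{Mesa})) − 51x_{Nadir} − x_{Nadir}².
∂π/∂x_{Nadir} = 182 − 6x_{Nadir} − 2x_{Mesa} = 0, so x_{Nadir} = 91/3 − (1/3)x_{Mesa}.
For Mesa: ∂π/∂x_{Mesa} = 181 − 4x_{Mesa} − 2x_{Nadir} = 0 ⇒ x_{Mesa} = 45.25 − 0.5x_{Nadir}.
Solving the two reaction functions simultaneously: (1 − (−1/3)(−0.5))x_{Nadir} = 91/3 − (1/3)·45.25, so (5/6)x_{Nadir} = 15.25 and x_{Nadir} = 18.3.
Then x_{Mesa} = 45.25 − 0.5·18.3 = 36.1.
Total extraction: 18.3 + 36.1 = 54.4.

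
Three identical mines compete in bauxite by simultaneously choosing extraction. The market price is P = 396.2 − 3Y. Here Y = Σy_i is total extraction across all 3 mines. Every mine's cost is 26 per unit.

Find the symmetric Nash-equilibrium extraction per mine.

30.85

A representative mine's profit is π_i = y_i(396.2 − 3Y) − 26y_i, with Y = y_i + Σ_{j≠i} y_j.
First-order condition: 370.2 − 6y_i − 3Σ_{j≠i} y_j = 0.
With identical mines, set every y_j = y: then 370.2 − 6y − 6y = 0, i.e. y = 370.2/12 = 30.85.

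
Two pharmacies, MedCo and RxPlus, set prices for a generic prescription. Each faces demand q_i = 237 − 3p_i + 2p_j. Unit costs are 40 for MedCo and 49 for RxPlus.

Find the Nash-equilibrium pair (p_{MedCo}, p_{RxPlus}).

MedCo's profit: π = (p_{MedCo} − 40)(237 − 3p_{MedCo} + 2p_{RxPlus}).
∂π/∂p_{MedCo} = 357 − 6p_{MedCo} + 2p_{RxPlus} = 0 ⇒ p_{MedCo} = 59.5 + (1/3)p_{RxPlus}.
Similarly p_{RxPlus} = 64 + (1/3)p_{MedCo}.
Plugging p_{RxPlus} into MedCo's best response: p_{MedCo} = 59.5 + (1/3)(64 + (1/3)p_{MedCo}) ⇒ (8/9)p_{MedCo} = 485/6, so p_{MedCo} = 90.9375.
Then p_{RxPlus} = 64 + (1/3)·90.9375 = 94.3125.

90.9375, 94.3125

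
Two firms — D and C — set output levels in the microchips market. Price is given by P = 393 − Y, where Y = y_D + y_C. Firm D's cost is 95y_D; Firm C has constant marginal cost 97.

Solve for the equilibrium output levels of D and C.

Firm D's profit: π = y_D(393 − (y_D + y_C)) − 95y_D.
∂π/∂y_D = 298 − 2y_D − y_C = 0, so y_D = 149 − 0.5y_C.
By the same steps for C: y_C = 148 − 0.5y_D.
Plugging y_C into D's best response: y_D = 149 − 0.5(148 − 0.5y_D) ⇒ 0.75y_D = 75, so y_D = 100.
Then y_C = 148 − 0.5·100 = 98.

100, 98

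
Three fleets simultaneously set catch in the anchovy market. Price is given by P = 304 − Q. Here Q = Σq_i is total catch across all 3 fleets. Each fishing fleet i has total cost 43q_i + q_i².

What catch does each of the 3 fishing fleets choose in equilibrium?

A representative fishing fleet's profit is π_i = q_i(304 − Q) − 43q_i − q_i², with Q = q_i + Σ_{j≠i} q_j.
First-order condition: 261 − 4q_i − Σ_{j≠i} q_j = 0.
With identical fishing fleets, set every q_j = q: then 261 − 4q − 2q = 0, i.e. q = 261/6 = 43.5.

43.5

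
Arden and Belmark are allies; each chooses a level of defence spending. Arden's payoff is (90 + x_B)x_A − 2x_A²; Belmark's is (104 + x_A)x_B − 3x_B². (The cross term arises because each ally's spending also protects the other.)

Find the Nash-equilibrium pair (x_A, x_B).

28, 22

Expanding Arden's payoff: 90x_A + x_Bx_A − 2x_A².
∂π/∂x_A = 90 + x_B − 4x_A = 0, so x_A = 22.5 + 0.25x_B.
Likewise for Belmark: x_B = 52/3 + (1/6)x_A.
Plugging x_B into Arden's best response: x_A = 22.5 + 0.25(52/3 + (1/6)x_A) ⇒ (23/24)x_A = 161/6, so x_A = 28.
Then x_B = 52/3 + (1/6)·28 = 22.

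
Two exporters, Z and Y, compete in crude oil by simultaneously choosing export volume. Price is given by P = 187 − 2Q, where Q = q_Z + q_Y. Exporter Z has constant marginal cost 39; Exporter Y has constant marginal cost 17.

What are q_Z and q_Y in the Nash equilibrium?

Exporter Z's profit: π = q_Z(187 − 2(q_Z + q_Y)) − 39q_Z.
∂π/∂q_Z = 148 − 4q_Z − 2q_Y = 0, so q_Z = 37 − 0.5q_Y.
By the same steps for Y: q_Y = 42.5 − 0.5q_Z.
Solving the two reaction functions simultaneously: (1 − (−0.5)(−0.5))q_Z = 37 − 0.5·42.5, so 0.75q_Z = 15.75 and q_Z = 21.
Then q_Y = 42.5 − 0.5·21 = 32.

21, 32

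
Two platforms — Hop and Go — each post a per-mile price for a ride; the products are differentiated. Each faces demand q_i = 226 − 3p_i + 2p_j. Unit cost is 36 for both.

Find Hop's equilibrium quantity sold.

142.5

Hop's profit: π = (p_{Hop} − 36)(226 − 3p_{Hop} + 2p_{Go}).
∂π/∂p_{Hop} = 334 − 6p_{Hop} + 2p_{Go} = 0 ⇒ p_{Hop} = 167/3 + (1/3)p_{Go}.
Setting p_{Hop} = p_{Go} in the reaction function: p_{Hop} = 167/3 + (1/3)p_{Hop}, so p_{Hop} = (167/3) / (2/3) = 83.5.
q_{Hop} = 226 − 3·83.5 + 2·83.5 = 142.5.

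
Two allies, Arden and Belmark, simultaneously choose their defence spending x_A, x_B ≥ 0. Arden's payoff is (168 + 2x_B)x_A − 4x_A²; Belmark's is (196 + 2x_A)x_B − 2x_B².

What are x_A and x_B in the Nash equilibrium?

38, 68

Expanding Arden's payoff: 168x_A + 2x_Bx_A − 4x_A².
∂π/∂x_A = 168 + 2x_B − 8x_A = 0, so x_A = 21 + 0.25x_B.
Likewise for Belmark: x_B = 49 + 0.5x_A.
Solving the two reaction functions simultaneously: (1 − (0.25)(0.5))x_A = 21 + 0.25·49, so 0.875x_A = 33.25 and x_A = 38.
Then x_B = 49 + 0.5·38 = 68.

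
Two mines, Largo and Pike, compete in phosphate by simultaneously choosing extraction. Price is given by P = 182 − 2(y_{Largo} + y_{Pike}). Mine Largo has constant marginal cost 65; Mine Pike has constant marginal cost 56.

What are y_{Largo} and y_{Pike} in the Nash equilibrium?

Mine Largo's profit: π = y_{Largo}(182 − 2(y_{Largo} + y_{Pike})) − 65y_{Largo}.
∂π/∂y_{Largo} = 117 − 4y_{Largo} − 2y_{Pike} = 0, so y_{Largo} = 29.25 − 0.5y_{Pike}.
By the same steps for Pike: y_{Pike} = 31.5 − 0.5y_{Largo}.
Substituting the second reaction function into the first: y_{Largo} = 29.25 − 0.5(31.5 − 0.5y_{Largo}), which gives 0.75y_{Largo} = 13.5 ⇒ y_{Largo} = 18.
Then y_{Pike} = 31.5 − 0.5·18 = 22.5.

18, 22.5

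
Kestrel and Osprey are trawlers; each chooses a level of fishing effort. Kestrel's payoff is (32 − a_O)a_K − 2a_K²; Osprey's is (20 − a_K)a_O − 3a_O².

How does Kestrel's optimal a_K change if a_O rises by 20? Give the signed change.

Expanding Kestrel's payoff: 32a_K − a_Oa_K − 2a_K².
∂π/∂a_K = 32 − a_O − 4a_K = 0, so a_K = 8 − 0.25a_O.
The reaction-function slope is −0.25, so a 20-unit rise in a_O moves a_K by −0.25 × 20 = −5. Kestrel's best response falls — the actions are strategic substitutes.

-5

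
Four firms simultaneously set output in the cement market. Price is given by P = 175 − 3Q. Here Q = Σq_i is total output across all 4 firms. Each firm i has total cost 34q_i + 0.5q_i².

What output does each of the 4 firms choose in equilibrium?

8.8125

A representative firm's profit is π_i = q_i(175 − 3Q) − 34q_i − 0.5q_i², with Q = q_i + Σ_{j≠i} q_j.
First-order condition: 141 − 7q_i − 3Σ_{j≠i} q_j = 0.
In a symmetric equilibrium every firm chooses the same q, so Σ_{j≠i} q_j = 3q. The condition becomes 141 − 16q = 0, giving q = 141/16 = 8.8125.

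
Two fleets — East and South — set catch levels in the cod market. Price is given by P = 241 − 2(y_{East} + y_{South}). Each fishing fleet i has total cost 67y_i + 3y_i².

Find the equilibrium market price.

183

Fishing fleet East's profit: π = y_{East}(241 − 2(y_{East} + y_{South})) − 67y_{East} − 3y_{East}².
∂π/∂y_{East} = 174 − 10y_{East} − 2y_{South} = 0, so y_{East} = 17.4 − 0.2y_{South}.
Setting y_{East} = y_{South} in the reaction function: y_{East} = 17.4 − 0.2y_{East}, so y_{East} = 17.4 / 1.2 = 14.5.
Equilibrium price: P = 241 − 2·29 = 183.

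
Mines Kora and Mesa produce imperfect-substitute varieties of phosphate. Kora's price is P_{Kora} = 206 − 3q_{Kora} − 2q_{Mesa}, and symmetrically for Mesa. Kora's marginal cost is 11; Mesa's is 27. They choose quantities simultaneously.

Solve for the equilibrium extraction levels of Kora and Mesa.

Mine Kora's profit: π = q_{Kora}(206 − 3q_{Kora} − 2q_{Mesa}) − 11q_{Kora}.
∂π/∂q_{Kora} = 195 − 6q_{Kora} − 2q_{Mesa} = 0 ⇒ q_{Kora} = 32.5 − (1/3)q_{Mesa}.
Similarly q_{Mesa} = 179/6 − (1/3)q_{Kora}.
Plugging q_{Mesa} into Kora's best response: q_{Kora} = 32.5 − (1/3)(179/6 − (1/3)q_{Kora}) ⇒ (8/9)q_{Kora} = 203/9, so q_{Kora} = 25.375.
Then q_{Mesa} = 179/6 − (1/3)·25.375 = 21.375.

25.375, 21.375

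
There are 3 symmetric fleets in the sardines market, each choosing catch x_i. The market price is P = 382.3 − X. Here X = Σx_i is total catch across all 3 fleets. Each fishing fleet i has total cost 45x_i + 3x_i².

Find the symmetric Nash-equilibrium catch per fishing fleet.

A representative fishing fleet's profit is π_i = x_i(382.3 − X) − 45x_i − 3x_i², with X = x_i + Σ_{j≠i} x_j.
First-order condition: 337.3 − 8x_i − Σ_{j≠i} x_j = 0.
Imposing symmetry (x_j = x for all j) turns Σ_{j≠i} x_j into 2x, so 337.3 = 10x and x = 33.73.

33.73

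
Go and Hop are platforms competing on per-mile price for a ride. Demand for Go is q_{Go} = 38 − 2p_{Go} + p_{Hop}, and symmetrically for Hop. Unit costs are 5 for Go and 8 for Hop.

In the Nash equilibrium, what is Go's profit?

Go's profit: π = (p_{Go} − 5)(38 − 2p_{Go} + p_{Hop}).
∂π/∂p_{Go} = 48 − 4p_{Go} + p_{Hop} = 0 ⇒ p_{Go} = 12 + 0.25p_{Hop}.
Similarly p_{Hop} = 13.5 + 0.25p_{Go}.
Substituting the second reaction function into the first: p_{Go} = 12 + 0.25(13.5 + 0.25p_{Go}), which gives 0.9375p_{Go} = 15.375 ⇒ p_{Go} = 16.4.
Then p_{Hop} = 13.5 + 0.25·16.4 = 17.6.
q_{Go} = 38 − 2·16.4 + 17.6 = 22.8.
Profit = (16.4 − 5)·22.8 = 259.92.

259.92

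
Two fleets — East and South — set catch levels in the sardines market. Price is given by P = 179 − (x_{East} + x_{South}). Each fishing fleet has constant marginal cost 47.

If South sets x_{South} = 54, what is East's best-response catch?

Fishing fleet East's profit: π = x_{East}(179 − (x_{East} + x_{South})) − 47x_{East}.
∂π/∂x_{East} = 132 − 2x_{East} − x_{South} = 0, so x_{East} = 66 − 0.5x_{South}.
At x_{South} = 54: x_{East} = 66 − 0.5·54 = 39.

39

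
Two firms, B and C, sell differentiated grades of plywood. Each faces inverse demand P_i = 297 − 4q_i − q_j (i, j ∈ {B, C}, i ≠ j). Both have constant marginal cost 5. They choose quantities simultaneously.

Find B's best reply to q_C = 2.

Firm B's profit: π = q_B(297 − 4q_B − q_C) − 5q_B.
∂π/∂q_B = 292 − 8q_B − q_C = 0 ⇒ q_B = 36.5 − 0.125q_C.
At q_C = 2: q_B = 36.5 − 0.125·2 = 36.25.

36.25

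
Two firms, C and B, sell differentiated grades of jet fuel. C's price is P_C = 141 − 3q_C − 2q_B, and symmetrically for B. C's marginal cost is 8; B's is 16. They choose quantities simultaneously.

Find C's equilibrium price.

Firm C's profit: π = q_C(141 − 3q_C − 2q_B) − 8q_C.
∂π/∂q_C = 133 − 6q_C − 2q_B = 0 ⇒ q_C = 133/6 − (1/3)q_B.
Similarly q_B = 125/6 − (1/3)q_C.
Plugging q_B into C's best response: q_C = 133/6 − (1/3)(125/6 − (1/3)q_C) ⇒ (8/9)q_C = 137/9, so q_C = 17.125.
Then q_B = 125/6 − (1/3)·17.125 = 15.125.
P_C = 141 − 3·17.125 − 2·15.125 = 59.375.

59.375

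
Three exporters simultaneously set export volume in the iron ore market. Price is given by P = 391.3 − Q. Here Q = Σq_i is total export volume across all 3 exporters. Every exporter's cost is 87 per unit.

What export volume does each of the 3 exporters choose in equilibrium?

76.075

A representative exporter's profit is π_i = q_i(391.3 − Q) − 87q_i, with Q = q_i + Σ_{j≠i} q_j.
First-order condition: 304.3 − 2q_i − Σ_{j≠i} q_j = 0.
With identical exporters, set every q_j = q: then 304.3 − 2q − 2q = 0, i.e. q = 304.3/4 = 76.075.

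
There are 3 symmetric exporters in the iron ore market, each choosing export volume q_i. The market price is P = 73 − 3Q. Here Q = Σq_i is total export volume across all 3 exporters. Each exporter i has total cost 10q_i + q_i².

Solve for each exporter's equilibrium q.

A representative exporter's profit is π_i = q_i(73 − 3Q) − 10q_i − q_i², with Q = q_i + Σ_{j≠i} q_j.
First-order condition: 63 − 8q_i − 3Σ_{j≠i} q_j = 0.
With identical exporters, set every q_j = q: then 63 − 8q − 6q = 0, i.e. q = 63/14 = 4.5.

4.5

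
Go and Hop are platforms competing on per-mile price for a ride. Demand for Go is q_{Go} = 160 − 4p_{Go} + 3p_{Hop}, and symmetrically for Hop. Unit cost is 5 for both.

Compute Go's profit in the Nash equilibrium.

3844

Go's profit: π = (p_{Go} − 5)(160 − 4p_{Go} + 3p_{Hop}).
∂π/∂p_{Go} = 180 − 8p_{Go} + 3p_{Hop} = 0 ⇒ p_{Go} = 22.5 + 0.375p_{Hop}.
By symmetry p_{Hop} = p_{Go}; substituting into the reaction function, 0.625p_{Go} = 22.5 and p_{Go} = 36.
q_{Go} = 160 − 4·36 + 3·36 = 124.
Profit = (36 − 5)·124 = 3844.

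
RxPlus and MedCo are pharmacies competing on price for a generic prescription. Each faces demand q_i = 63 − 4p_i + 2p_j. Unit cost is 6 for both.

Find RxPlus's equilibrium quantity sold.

34

RxPlus's profit: π = (p_{RxPlus} − 6)(63 − 4p_{RxPlus} + 2p_{MedCo}).
∂π/∂p_{RxPlus} = 87 − 8p_{RxPlus} + 2p_{MedCo} = 0 ⇒ p_{RxPlus} = 10.875 + 0.25p_{MedCo}.
By symmetry p_{MedCo} = p_{RxPlus}; substituting into the reaction function, 0.75p_{RxPlus} = 10.875 and p_{RxPlus} = 14.5.
q_{RxPlus} = 63 − 4·14.5 + 2·14.5 = 34.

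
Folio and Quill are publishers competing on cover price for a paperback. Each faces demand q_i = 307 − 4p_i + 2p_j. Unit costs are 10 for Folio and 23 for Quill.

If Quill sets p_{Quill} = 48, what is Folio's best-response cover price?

55.375

Folio's profit: π = (p_{Folio} − 10)(307 − 4p_{Folio} + 2p_{Quill}).
∂π/∂p_{Folio} = 347 − 8p_{Folio} + 2p_{Quill} = 0 ⇒ p_{Folio} = 43.375 + 0.25p_{Quill}.
At p_{Quill} = 48: p_{Folio} = 43.375 + 0.25·48 = 55.375.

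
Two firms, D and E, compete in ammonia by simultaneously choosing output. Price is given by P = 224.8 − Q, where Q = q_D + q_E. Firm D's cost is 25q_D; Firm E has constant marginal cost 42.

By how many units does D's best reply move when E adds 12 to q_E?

-6

Firm D's profit: π = q_D(224.8 − (q_D + q_E)) − 25q_D.
∂π/∂q_D = 199.8 − 2q_D − q_E = 0, so q_D = 99.9 − 0.5q_E.
The reaction-function slope is −0.5, so a 12-unit rise in q_E moves q_D by −0.5 × 12 = −6. D's best response falls — the actions are strategic substitutes.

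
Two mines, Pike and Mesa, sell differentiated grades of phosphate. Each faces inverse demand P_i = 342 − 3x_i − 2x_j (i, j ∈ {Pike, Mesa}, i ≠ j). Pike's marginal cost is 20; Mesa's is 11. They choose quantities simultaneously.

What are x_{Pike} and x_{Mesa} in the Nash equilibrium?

39.6875, 41.9375

Mine Pike's profit: π = x_{Pike}(342 − 3x_{Pike} − 2x_{Mesa}) − 20x_{Pike}.
∂π/∂x_{Pike} = 322 − 6x_{Pike} − 2x_{Mesa} = 0 ⇒ x_{Pike} = 161/3 − (1/3)x_{Mesa}.
Similarly x_{Mesa} = 331/6 − (1/3)x_{Pike}.
Substituting the second reaction function into the first: x_{Pike} = 161/3 − (1/3)(331/6 − (1/3)x_{Pike}), which gives (8/9)x_{Pike} = 635/18 ⇒ x_{Pike} = 39.6875.
Then x_{Mesa} = 331/6 − (1/3)·39.6875 = 41.9375.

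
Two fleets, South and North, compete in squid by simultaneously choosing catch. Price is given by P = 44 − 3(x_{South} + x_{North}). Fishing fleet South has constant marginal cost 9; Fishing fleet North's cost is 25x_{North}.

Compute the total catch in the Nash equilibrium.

Fishing fleet South's profit: π = x_{South}(44 − 3(x_{South} + x_{North})) − 9x_{South}.
∂π/∂x_{South} = 35 − 6x_{South} − 3x_{North} = 0, so x_{South} = 35/6 − 0.5x_{North}.
By the same steps for North: x_{North} = 19/6 − 0.5x_{South}.
Substituting the second reaction function into the first: x_{South} = 35/6 − 0.5(19/6 − 0.5x_{South}), which gives 0.75x_{South} = 4.25 ⇒ x_{South} = 17/3.
Then x_{North} = 19/6 − 0.5·(17/3) = 1/3.
Total catch: 17/3 + 1/3 = 6.

6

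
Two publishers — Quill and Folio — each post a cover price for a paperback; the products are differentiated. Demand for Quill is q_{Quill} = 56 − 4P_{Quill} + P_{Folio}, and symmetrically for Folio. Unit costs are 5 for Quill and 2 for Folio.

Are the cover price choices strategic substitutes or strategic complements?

strategic complements

Quill's profit: π = (P_{Quill} − 5)(56 − 4P_{Quill} + P_{Folio}).
∂π/∂P_{Quill} = 76 − 8P_{Quill} + P_{Folio} = 0 ⇒ P_{Quill} = 9.5 + 0.125P_{Folio}.
The best-response slope dP_{Quill}/dP_{Folio} = 0.125 > 0: the reaction function is upward-sloping, so the choices are strategic complements.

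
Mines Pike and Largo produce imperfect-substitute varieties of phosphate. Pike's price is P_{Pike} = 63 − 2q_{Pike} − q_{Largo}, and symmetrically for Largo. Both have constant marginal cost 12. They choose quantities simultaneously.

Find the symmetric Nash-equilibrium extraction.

10.2

Mine Pike's profit: π = q_{Pike}(63 − 2q_{Pike} − q_{Largo}) − 12q_{Pike}.
∂π/∂q_{Pike} = 51 − 4q_{Pike} − q_{Largo} = 0 ⇒ q_{Pike} = 12.75 − 0.25q_{Largo}.
The game is symmetric, so in equilibrium q_{Largo} = q_{Pike}: the reaction function gives 1.25q_{Pike} = 12.75, hence q_{Pike} = 10.2.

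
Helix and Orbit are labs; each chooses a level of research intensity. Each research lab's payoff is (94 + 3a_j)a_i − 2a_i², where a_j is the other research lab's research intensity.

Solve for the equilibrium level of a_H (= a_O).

Helix's payoff is (94 + 3a_O)a_H − 2a_H².
∂π/∂a_H = 94 + 3a_O − 4a_H = 0, so a_H = 23.5 + 0.75a_O.
By symmetry a_O = a_H; substituting into the reaction function, 0.25a_H = 23.5 and a_H = 94.

94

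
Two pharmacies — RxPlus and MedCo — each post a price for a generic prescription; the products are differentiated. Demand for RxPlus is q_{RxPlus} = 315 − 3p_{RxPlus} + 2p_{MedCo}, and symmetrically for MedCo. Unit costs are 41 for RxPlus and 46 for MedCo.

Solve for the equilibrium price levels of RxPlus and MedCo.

110.4375, 112.3125

RxPlus's profit: π = (p_{RxPlus} − 41)(315 − 3p_{RxPlus} + 2p_{MedCo}).
∂π/∂p_{RxPlus} = 438 − 6p_{RxPlus} + 2p_{MedCo} = 0 ⇒ p_{RxPlus} = 73 + (1/3)p_{MedCo}.
Similarly p_{MedCo} = 75.5 + (1/3)p_{RxPlus}.
Solving the two reaction functions simultaneously: (1 − (1/3)(1/3))p_{RxPlus} = 73 + (1/3)·75.5, so (8/9)p_{RxPlus} = 589/6 and p_{RxPlus} = 110.4375.
Then p_{MedCo} = 75.5 + (1/3)·110.4375 = 112.3125.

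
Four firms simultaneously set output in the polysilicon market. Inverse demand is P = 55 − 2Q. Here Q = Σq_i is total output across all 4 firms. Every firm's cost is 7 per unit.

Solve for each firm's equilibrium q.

A representative firm's profit is π_i = q_i(55 − 2Q) − 7q_i, with Q = q_i + Σ_{j≠i} q_j.
First-order condition: 48 − 4q_i − 2Σ_{j≠i} q_j = 0.
Imposing symmetry (q_j = q for all j) turns Σ_{j≠i} q_j into 3q, so 48 = 10q and q = 4.8.

4.8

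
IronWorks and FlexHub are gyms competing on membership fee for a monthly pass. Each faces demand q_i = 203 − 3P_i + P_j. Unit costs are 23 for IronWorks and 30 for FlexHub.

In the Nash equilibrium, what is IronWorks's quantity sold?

IronWorks's profit: π = (P_{IronWorks} − 23)(203 − 3P_{IronWorks} + P_{FlexHub}).
∂π/∂P_{IronWorks} = 272 − 6P_{IronWorks} + P_{FlexHub} = 0 ⇒ P_{IronWorks} = 136/3 + (1/6)P_{FlexHub}.
Similarly P_{FlexHub} = 293/6 + (1/6)P_{IronWorks}.
Solving the two reaction functions simultaneously: (1 − (1/6)(1/6))P_{IronWorks} = 136/3 + (1/6)·(293/6), so (35/36)P_{IronWorks} = 1925/36 and P_{IronWorks} = 55.
Then P_{FlexHub} = 293/6 + (1/6)·55 = 58.
q_{IronWorks} = 203 − 3·55 + 58 = 96.

96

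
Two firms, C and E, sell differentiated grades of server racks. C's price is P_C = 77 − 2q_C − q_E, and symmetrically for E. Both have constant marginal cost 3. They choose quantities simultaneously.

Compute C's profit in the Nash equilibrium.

Firm C's profit: π = q_C(77 − 2q_C − q_E) − 3q_C.
∂π/∂q_C = 74 − 4q_C − q_E = 0 ⇒ q_C = 18.5 − 0.25q_E.
The game is symmetric, so in equilibrium q_E = q_C: the reaction function gives 1.25q_C = 18.5, hence q_C = 14.8.
P_C = 77 − 2·14.8 − 14.8 = 32.6.
Profit = (32.6 − 3)·14.8 = 438.08.

438.08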